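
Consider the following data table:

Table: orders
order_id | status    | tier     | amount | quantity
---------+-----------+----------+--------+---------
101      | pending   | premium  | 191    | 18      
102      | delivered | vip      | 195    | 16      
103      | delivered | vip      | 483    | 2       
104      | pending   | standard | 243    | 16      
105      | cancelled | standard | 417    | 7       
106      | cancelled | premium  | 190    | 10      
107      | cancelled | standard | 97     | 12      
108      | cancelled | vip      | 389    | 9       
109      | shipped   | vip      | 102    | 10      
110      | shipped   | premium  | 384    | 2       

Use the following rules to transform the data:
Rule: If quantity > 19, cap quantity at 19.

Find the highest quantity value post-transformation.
18

Step 1: Original maximum quantity = 18
Step 2: Check cap of 19 against maximum
Step 3: No records exceed the cap (max 18 <= cap 19), so no capping applies
Step 4: Maximum after transformation = 18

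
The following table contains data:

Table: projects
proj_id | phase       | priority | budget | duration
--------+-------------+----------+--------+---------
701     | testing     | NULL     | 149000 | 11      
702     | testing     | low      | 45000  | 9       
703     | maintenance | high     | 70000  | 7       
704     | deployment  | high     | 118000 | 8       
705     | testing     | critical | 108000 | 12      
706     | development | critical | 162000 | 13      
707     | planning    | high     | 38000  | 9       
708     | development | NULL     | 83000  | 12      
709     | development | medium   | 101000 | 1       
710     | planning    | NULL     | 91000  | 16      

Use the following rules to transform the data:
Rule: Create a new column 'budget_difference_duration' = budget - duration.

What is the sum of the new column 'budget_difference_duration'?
964902

Step 1: For each record, compute budget - duration
Example calculations:
  149000 - 11 = 148989
  45000 - 9 = 44991
  70000 - 7 = 69993
  ...
Step 2: Sum all derived values
Step 3: Total = 964902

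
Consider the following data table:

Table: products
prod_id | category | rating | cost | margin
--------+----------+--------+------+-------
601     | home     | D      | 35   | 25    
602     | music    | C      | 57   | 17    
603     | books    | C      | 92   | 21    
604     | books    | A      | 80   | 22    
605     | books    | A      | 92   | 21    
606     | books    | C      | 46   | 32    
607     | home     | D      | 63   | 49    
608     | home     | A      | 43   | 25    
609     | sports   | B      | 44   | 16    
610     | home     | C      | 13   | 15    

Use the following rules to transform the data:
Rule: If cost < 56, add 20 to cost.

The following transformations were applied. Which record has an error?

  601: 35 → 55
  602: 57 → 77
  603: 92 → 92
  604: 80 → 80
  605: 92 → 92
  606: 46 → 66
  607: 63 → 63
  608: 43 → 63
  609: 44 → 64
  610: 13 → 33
Record 602 has an error. The correct transformed value should be 57, not 77.

Step 1: Check each record against the rule
Step 2: Record 602 has cost = 57
Step 3: Since 57 >= 56, the bonus should not have been applied
Step 4: Correct value = 57, but claimed value = 77
Conclusion: Record 602 has the error.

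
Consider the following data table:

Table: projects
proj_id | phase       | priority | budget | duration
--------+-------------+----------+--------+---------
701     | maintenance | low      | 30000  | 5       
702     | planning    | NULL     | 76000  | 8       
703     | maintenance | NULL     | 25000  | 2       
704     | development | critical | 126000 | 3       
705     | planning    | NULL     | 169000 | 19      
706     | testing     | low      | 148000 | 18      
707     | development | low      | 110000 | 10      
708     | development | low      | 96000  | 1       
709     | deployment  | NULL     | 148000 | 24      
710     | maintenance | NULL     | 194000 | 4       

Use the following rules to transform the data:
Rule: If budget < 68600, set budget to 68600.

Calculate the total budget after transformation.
1204200

Step 1: 2 records have budget < 68600
Step 2: These records originally summed to 55000
Step 3: After setting to minimum: 2 × 68600 = 137200
Step 4: Unaffected records sum: 1067000
Step 5: Final sum = 137200 + 1067000 = 1204200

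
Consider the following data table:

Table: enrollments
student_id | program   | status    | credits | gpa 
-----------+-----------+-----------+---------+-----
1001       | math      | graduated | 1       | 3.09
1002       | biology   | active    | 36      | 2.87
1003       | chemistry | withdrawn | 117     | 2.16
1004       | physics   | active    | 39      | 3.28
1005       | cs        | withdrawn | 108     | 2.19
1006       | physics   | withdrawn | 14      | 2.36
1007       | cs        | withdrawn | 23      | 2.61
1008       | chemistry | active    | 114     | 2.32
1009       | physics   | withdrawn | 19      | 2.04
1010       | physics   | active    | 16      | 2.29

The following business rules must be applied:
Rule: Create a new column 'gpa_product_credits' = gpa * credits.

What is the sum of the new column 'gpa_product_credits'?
1156.52

Step 1: For each record, compute gpa * credits
Example calculations:
  3.09 * 1 = 3.09
  2.87 * 36 = 103.32
  2.16 * 117 = 252.72
  ...
Step 2: Sum all derived values
Step 3: Total = 1156.52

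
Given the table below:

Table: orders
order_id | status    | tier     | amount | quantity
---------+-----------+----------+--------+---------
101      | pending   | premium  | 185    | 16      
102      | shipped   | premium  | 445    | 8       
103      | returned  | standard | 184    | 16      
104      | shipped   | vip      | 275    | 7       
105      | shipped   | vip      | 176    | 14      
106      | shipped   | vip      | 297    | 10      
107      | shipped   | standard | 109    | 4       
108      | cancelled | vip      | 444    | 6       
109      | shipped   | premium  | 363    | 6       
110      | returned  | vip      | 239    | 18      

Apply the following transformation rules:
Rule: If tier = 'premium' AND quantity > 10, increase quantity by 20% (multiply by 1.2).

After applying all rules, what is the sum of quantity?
108.2

Step 1: Find records where tier = 'premium' AND quantity > 10
Step 2: 1 records match, summing to 16
Step 3: After multiplier: 16 × 1.2 = 19.2
Step 4: Unaffected records sum: 89
Step 5: Final sum = 19.2 + 89 = 108.2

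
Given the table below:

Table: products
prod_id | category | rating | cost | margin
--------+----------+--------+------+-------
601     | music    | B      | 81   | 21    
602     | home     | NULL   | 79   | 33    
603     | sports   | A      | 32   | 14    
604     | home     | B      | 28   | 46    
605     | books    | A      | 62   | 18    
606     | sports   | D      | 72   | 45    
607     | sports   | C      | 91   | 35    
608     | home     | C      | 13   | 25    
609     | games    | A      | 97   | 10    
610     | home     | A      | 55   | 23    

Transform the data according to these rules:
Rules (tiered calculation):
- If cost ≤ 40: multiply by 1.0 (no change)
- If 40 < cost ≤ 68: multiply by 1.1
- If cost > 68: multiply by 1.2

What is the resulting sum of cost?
705.7

Step 1: Tier 1 (cost ≤ 40): 3 records, sum = 73 × 1.0 = 73.0
Step 2: Tier 2 (40 < cost ≤ 68): 2 records, sum = 117 × 1.1 = 128.7
Step 3: Tier 3 (cost > 68): 5 records, sum = 420 × 1.2 = 504.0
Step 4: Final sum = 73.0 + 128.7 + 504.0 = 705.7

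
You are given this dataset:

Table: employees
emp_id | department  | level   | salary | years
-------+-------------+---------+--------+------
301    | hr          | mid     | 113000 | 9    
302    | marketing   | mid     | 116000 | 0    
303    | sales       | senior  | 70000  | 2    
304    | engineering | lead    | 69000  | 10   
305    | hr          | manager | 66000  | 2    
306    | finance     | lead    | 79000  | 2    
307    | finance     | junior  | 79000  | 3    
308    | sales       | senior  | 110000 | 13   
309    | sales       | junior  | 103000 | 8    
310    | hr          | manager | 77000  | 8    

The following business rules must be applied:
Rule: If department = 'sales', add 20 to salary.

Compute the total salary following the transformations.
882060

Step 1: Count records where department = 'sales': 3
Step 2: Total bonus added: 3 × 20 = 60
Step 3: Original sum of salary: 882000
Step 4: Final sum = 882000 + 60 = 882060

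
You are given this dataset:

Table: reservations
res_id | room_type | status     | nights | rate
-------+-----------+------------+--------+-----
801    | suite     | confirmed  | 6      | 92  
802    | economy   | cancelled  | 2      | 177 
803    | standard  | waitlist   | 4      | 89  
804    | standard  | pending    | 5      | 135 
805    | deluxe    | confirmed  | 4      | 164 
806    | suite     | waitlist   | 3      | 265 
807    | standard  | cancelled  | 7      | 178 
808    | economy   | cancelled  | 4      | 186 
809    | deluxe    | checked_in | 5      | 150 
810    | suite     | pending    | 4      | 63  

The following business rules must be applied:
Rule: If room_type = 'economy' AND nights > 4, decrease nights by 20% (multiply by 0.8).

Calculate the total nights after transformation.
44

Step 1: Find records where room_type = 'economy' AND nights > 4
Step 2: 0 records match, summing to 0
Step 3: After multiplier: 0 × 0.8 = 0.0
Step 4: Unaffected records sum: 44
Step 5: Final sum = 0.0 + 44 = 44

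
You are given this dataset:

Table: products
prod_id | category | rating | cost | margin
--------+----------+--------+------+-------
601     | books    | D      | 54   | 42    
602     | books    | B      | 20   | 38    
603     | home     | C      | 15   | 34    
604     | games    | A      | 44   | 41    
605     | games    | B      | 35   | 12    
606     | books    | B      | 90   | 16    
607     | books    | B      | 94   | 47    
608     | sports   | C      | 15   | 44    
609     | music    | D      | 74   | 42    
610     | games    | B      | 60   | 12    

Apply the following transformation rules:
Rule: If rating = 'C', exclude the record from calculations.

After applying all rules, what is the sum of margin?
250

Step 1: Identify records where rating = 'C'
Step 2: The excluded records sum to 78
Step 3: Original total margin = 328
Step 4: Remaining total = 328 - 78 = 250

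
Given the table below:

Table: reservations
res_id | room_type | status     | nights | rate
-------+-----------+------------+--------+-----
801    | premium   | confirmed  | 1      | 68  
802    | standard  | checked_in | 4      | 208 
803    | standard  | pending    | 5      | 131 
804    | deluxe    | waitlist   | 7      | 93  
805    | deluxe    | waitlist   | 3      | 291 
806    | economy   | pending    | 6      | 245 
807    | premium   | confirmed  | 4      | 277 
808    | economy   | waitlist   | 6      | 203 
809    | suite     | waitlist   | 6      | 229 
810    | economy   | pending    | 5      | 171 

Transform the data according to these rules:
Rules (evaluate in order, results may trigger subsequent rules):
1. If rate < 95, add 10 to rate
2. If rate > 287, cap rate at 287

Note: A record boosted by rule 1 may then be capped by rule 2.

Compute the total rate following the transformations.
1932

Step 1: Apply rule 1 to records with rate < 95
  - 2 records get bonus of 10
  - Of these, 0 records then exceed 287 and get capped
Step 2: Apply rule 2 to records with rate > 287
  - 1 records (original) are capped
Step 3: Calculate final sum = 1932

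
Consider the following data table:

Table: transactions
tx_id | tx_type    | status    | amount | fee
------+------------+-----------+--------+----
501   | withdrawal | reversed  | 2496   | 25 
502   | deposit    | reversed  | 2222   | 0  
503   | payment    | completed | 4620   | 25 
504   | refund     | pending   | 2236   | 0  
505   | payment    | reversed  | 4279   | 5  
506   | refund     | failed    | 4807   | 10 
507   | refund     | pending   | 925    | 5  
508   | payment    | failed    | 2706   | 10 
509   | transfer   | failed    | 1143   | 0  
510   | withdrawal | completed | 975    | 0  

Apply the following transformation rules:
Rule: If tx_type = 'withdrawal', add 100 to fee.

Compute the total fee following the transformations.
280

Step 1: Count records where tx_type = 'withdrawal': 2
Step 2: Total bonus added: 2 × 100 = 200
Step 3: Original sum of fee: 80
Step 4: Final sum = 80 + 200 = 280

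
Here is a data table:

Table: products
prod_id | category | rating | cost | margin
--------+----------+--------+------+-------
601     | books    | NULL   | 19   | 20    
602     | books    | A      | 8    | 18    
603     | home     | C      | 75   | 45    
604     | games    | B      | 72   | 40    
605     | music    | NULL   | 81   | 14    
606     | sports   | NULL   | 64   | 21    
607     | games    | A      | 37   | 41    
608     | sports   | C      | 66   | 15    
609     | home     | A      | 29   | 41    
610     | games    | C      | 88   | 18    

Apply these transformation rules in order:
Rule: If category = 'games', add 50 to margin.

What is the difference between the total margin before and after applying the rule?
150

Step 1: Original sum of margin = 273
Step 2: 3 records have category = 'games'
Step 3: Each affected record changes by 50
Step 4: Total change = 3 × 50 = 150
Step 5: New sum = 273 + 150 = 423
Step 6: Difference = |423 - 273| = 150
        (Sum increased by 150)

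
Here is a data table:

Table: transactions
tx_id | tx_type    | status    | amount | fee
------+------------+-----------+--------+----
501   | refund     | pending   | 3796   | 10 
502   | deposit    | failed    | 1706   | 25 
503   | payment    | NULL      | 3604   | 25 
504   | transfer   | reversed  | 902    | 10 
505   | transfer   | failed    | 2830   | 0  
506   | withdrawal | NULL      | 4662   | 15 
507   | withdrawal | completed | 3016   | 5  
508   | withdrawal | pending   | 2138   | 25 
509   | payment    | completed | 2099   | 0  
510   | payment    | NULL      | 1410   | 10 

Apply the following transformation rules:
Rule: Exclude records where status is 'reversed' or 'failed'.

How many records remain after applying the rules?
7

Step 1: Count records to exclude
  - 1 (reversed) + 2 (failed) = 3 records
Step 2: Total records: 10
Step 3: Remaining = 10 - 3 = 7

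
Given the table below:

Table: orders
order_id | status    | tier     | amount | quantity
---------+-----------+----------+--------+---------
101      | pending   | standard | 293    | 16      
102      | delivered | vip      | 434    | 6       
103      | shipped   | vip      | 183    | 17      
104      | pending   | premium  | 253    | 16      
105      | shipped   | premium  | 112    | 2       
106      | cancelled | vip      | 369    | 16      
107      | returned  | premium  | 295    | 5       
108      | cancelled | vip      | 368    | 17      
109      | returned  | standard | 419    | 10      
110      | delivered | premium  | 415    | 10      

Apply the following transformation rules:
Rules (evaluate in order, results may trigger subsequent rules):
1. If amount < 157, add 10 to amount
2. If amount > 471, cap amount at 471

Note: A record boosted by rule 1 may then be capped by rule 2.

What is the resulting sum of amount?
3151

Step 1: Apply rule 1 to records with amount < 157
  - 1 records get bonus of 10
  - Of these, 0 records then exceed 471 and get capped
Step 2: Apply rule 2 to records with amount > 471
  - 0 records (original) are capped
Step 3: Calculate final sum = 3151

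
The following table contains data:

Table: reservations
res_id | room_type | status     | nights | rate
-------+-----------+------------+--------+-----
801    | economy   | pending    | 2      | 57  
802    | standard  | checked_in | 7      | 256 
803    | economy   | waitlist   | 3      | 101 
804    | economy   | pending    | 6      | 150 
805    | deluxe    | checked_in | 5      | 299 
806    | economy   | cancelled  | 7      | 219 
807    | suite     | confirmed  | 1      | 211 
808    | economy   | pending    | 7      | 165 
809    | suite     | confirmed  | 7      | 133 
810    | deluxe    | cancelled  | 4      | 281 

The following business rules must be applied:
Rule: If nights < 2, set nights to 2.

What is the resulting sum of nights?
50

Step 1: 1 records have nights < 2
Step 2: These records originally summed to 1
Step 3: After setting to minimum: 1 × 2 = 2
Step 4: Unaffected records sum: 48
Step 5: Final sum = 2 + 48 = 50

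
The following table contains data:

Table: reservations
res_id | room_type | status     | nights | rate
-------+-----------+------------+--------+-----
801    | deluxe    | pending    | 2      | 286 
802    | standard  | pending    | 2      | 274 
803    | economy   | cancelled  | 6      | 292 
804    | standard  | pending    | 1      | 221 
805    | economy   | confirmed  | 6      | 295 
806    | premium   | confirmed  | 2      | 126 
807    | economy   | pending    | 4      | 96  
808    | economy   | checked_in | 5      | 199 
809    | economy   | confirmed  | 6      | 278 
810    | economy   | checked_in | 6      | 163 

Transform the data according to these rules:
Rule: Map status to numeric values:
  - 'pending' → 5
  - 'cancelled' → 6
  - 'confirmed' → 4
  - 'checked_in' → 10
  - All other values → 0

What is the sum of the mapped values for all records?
58

Step 1: Apply mapping to each record
Step 2: Count by status:
  'pending': 4 records × 5 = 20
  'cancelled': 1 records × 6 = 6
  'confirmed': 3 records × 4 = 12
  'checked_in': 2 records × 10 = 20
Step 3: Sum all mapped values = 58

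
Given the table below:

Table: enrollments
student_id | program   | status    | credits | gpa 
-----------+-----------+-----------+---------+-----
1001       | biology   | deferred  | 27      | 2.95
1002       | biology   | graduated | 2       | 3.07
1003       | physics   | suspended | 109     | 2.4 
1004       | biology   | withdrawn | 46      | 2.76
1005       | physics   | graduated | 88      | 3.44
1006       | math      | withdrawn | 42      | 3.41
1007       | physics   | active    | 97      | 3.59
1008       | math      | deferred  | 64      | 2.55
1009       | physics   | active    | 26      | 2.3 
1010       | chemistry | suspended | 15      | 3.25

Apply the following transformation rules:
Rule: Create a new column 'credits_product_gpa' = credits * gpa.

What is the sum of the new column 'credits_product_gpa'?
1540.27

Step 1: For each record, compute credits * gpa
Example calculations:
  27 * 2.95 = 79.65
  2 * 3.07 = 6.14
  109 * 2.4 = 261.6
  ...
Step 2: Sum all derived values
Step 3: Total = 1540.27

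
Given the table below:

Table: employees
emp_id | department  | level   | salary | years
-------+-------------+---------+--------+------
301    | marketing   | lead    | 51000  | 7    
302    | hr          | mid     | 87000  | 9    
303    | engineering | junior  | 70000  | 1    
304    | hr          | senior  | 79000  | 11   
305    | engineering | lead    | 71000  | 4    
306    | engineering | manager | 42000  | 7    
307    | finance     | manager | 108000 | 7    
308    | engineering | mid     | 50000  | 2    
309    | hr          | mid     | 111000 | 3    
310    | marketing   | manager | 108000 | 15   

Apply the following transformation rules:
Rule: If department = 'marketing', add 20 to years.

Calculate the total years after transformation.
106

Step 1: Count records where department = 'marketing': 2
Step 2: Total bonus added: 2 × 20 = 40
Step 3: Original sum of years: 66
Step 4: Final sum = 66 + 40 = 106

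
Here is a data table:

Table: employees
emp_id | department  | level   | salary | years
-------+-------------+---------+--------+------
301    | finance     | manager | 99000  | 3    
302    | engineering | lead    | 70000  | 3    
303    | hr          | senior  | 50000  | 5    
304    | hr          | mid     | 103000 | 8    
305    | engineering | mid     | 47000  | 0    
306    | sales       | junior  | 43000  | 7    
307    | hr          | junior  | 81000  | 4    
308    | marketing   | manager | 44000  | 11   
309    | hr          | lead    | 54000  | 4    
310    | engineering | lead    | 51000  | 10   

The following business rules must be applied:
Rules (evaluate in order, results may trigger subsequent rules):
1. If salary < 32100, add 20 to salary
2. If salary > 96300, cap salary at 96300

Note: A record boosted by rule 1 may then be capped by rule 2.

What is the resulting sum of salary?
632600

Step 1: Apply rule 1 to records with salary < 32100
  - 0 records get bonus of 20
  - Of these, 0 records then exceed 96300 and get capped
Step 2: Apply rule 2 to records with salary > 96300
  - 2 records (original) are capped
Step 3: Calculate final sum = 632600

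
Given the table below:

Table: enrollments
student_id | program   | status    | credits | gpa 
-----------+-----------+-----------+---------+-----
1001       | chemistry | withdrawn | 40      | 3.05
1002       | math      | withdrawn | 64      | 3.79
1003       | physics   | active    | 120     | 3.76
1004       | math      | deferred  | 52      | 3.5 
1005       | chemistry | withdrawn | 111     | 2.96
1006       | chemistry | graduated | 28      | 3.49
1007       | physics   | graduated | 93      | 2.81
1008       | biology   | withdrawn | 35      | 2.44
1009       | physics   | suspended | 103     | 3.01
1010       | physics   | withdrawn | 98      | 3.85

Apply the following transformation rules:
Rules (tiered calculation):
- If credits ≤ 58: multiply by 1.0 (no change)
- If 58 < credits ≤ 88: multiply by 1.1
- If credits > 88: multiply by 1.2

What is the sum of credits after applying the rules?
855.4

Step 1: Tier 1 (credits ≤ 58): 4 records, sum = 155 × 1.0 = 155.0
Step 2: Tier 2 (58 < credits ≤ 88): 1 records, sum = 64 × 1.1 = 70.4
Step 3: Tier 3 (credits > 88): 5 records, sum = 525 × 1.2 = 630.0
Step 4: Final sum = 155.0 + 70.4 + 630.0 = 855.4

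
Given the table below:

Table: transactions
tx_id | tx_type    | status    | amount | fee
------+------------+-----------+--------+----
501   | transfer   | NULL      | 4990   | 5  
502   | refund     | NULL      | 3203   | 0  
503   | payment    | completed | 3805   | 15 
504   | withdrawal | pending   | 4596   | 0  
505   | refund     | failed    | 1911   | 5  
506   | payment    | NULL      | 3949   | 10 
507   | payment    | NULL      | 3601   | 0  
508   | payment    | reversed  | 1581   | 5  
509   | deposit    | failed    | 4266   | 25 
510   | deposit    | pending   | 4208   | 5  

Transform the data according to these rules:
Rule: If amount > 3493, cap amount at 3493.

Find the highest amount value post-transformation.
3493

Step 1: Original maximum amount = 4990
Step 2: Apply cap at 3493
Step 3: 7 records had amount > 3493 and were capped
Step 4: Maximum after transformation = 3493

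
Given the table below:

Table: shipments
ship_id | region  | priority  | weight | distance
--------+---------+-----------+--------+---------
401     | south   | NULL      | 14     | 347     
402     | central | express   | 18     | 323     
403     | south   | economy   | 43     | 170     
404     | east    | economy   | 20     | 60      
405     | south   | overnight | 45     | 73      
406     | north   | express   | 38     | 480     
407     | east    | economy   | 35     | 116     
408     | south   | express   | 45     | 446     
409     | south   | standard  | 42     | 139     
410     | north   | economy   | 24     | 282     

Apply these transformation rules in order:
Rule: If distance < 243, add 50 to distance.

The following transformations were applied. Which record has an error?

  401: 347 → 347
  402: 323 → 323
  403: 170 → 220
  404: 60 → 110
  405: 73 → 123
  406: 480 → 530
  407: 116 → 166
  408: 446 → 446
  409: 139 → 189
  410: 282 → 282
Record 406 has an error. The correct transformed value should be 480, not 530.

Step 1: Check each record against the rule
Step 2: Record 406 has distance = 480
Step 3: Since 480 >= 243, the bonus should not have been applied
Step 4: Correct value = 480, but claimed value = 530
Conclusion: Record 406 has the error.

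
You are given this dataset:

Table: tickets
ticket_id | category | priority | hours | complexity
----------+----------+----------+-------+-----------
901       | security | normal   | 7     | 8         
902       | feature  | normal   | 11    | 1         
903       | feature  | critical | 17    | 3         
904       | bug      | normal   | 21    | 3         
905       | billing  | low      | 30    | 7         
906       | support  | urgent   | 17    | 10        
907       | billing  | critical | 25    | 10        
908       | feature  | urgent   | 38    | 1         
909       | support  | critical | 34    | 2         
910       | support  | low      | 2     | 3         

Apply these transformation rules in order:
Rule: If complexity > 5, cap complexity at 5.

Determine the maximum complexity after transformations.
5

Step 1: Original maximum complexity = 10
Step 2: Apply cap at 5
Step 3: 4 records had complexity > 5 and were capped
Step 4: Maximum after transformation = 5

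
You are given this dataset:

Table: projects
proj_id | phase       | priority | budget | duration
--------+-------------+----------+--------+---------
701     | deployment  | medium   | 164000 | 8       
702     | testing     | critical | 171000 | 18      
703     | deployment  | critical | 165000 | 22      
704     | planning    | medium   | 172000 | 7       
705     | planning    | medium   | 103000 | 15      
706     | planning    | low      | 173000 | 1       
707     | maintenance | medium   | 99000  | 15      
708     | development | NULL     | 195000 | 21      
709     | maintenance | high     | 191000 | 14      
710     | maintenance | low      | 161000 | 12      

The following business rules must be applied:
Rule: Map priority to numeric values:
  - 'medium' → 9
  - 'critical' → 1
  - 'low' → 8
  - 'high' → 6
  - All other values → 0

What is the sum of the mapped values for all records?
60

Step 1: Apply mapping to each record
Step 2: Count by status:
  'medium': 4 records × 9 = 36
  'critical': 2 records × 1 = 2
  'low': 2 records × 8 = 16
  'high': 1 records × 6 = 6
Step 3: Sum all mapped values = 60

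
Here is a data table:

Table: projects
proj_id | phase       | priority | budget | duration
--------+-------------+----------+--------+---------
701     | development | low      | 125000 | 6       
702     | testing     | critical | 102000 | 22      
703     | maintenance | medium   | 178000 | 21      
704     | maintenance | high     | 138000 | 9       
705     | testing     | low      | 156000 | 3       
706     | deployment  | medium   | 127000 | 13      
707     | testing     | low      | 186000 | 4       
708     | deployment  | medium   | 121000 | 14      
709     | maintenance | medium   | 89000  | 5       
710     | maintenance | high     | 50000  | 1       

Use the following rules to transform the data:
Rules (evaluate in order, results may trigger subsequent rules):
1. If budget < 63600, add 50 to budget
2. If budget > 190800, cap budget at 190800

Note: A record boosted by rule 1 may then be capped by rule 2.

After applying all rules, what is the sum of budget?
1272050

Step 1: Apply rule 1 to records with budget < 63600
  - 1 records get bonus of 50
  - Of these, 0 records then exceed 190800 and get capped
Step 2: Apply rule 2 to records with budget > 190800
  - 0 records (original) are capped
Step 3: Calculate final sum = 1272050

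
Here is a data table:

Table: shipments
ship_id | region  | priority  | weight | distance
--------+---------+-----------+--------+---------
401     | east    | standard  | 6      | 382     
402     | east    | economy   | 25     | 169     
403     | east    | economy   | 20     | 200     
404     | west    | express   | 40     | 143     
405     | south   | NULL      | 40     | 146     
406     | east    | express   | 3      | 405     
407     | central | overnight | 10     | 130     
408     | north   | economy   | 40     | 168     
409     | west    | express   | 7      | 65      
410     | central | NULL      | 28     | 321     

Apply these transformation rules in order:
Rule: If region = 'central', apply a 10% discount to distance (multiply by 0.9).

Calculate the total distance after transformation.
2083.9

Step 1: Records with region = 'central' have total distance = 451
Step 2: Apply multiplier: 451 × 0.9 = 405.9
Step 3: Other records total: 1678
Step 4: Final sum = 405.9 + 1678 = 2083.9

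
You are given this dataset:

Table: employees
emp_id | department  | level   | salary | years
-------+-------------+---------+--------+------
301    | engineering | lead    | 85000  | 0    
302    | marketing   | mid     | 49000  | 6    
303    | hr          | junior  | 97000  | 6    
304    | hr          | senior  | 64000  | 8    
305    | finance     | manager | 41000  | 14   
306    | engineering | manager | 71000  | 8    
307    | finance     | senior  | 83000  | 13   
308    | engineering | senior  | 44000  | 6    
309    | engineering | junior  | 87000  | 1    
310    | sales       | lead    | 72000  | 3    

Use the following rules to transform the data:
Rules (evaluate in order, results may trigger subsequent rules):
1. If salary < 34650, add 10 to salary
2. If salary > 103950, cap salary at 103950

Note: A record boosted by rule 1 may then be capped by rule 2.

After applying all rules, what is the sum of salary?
693000

Step 1: Apply rule 1 to records with salary < 34650
  - 0 records get bonus of 10
  - Of these, 0 records then exceed 103950 and get capped
Step 2: Apply rule 2 to records with salary > 103950
  - 0 records (original) are capped
Step 3: Calculate final sum = 693000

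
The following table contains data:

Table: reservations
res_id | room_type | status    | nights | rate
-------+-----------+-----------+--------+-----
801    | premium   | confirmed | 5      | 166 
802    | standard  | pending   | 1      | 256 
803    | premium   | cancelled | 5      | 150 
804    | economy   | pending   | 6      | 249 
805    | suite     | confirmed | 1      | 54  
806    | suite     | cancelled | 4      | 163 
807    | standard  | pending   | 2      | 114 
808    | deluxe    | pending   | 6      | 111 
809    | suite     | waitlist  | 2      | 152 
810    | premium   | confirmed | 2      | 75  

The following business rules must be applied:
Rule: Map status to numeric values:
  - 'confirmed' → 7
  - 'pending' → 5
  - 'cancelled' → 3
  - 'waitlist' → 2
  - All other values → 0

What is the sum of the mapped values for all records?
49

Step 1: Apply mapping to each record
Step 2: Count by status:
  'confirmed': 3 records × 7 = 21
  'pending': 4 records × 5 = 20
  'cancelled': 2 records × 3 = 6
  'waitlist': 1 records × 2 = 2
Step 3: Sum all mapped values = 49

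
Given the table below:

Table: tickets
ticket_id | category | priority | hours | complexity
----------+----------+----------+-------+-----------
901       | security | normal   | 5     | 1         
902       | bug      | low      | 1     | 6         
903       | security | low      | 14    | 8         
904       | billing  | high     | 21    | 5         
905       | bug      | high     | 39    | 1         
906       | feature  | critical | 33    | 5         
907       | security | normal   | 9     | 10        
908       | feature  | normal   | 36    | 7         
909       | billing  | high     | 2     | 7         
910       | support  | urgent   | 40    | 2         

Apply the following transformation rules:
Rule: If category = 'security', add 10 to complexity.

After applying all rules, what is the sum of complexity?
82

Step 1: Count records where category = 'security': 3
Step 2: Total bonus added: 3 × 10 = 30
Step 3: Original sum of complexity: 52
Step 4: Final sum = 52 + 30 = 82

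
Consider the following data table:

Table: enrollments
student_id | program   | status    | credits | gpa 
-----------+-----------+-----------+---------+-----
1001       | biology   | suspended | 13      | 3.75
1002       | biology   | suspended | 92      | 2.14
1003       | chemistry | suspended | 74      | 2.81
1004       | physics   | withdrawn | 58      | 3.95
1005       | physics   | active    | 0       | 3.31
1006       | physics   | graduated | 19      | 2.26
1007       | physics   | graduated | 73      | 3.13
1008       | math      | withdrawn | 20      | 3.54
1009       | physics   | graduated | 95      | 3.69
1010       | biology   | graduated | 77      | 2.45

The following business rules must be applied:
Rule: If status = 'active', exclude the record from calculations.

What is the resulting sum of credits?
521

Step 1: Identify records where status = 'active'
Step 2: The excluded records sum to 0
Step 3: Original total credits = 521
Step 4: Remaining total = 521 - 0 = 521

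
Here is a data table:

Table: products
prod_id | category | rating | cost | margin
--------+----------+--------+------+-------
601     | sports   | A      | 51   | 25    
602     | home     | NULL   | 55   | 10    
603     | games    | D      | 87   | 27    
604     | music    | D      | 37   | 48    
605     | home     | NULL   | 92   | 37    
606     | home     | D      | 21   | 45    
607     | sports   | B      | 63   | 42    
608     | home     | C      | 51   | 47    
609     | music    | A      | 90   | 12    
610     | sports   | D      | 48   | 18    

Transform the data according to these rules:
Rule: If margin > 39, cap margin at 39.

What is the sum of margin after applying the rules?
285

Step 1: 4 records have margin > 39
Step 2: These records originally summed to 182
Step 3: After capping: 4 × 39 = 156
Step 4: Unaffected records sum: 129
Step 5: Final sum = 156 + 129 = 285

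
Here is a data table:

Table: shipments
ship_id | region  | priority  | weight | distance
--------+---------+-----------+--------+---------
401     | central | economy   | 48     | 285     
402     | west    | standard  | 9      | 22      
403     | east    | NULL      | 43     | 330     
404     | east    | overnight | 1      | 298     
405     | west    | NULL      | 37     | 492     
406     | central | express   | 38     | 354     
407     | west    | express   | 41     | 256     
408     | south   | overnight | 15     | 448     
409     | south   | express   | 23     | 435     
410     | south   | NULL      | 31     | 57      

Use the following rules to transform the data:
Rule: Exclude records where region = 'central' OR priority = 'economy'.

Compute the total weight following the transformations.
200

Step 1: Find records where region = 'central' OR priority = 'economy'
Step 2: 2 records match, summing to 86
Step 3: Original sum: 286
Step 4: Remaining sum = 286 - 86 = 200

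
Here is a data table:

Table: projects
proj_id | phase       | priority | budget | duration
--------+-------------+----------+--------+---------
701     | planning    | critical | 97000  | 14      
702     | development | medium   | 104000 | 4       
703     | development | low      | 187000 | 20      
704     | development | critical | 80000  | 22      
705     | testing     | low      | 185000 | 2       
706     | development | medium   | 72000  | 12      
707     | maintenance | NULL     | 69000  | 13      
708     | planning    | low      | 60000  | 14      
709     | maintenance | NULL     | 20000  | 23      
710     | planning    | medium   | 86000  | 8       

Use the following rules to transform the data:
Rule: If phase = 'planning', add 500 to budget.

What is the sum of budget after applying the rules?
961500

Step 1: Count records where phase = 'planning': 3
Step 2: Total bonus added: 3 × 500 = 1500
Step 3: Original sum of budget: 960000
Step 4: Final sum = 960000 + 1500 = 961500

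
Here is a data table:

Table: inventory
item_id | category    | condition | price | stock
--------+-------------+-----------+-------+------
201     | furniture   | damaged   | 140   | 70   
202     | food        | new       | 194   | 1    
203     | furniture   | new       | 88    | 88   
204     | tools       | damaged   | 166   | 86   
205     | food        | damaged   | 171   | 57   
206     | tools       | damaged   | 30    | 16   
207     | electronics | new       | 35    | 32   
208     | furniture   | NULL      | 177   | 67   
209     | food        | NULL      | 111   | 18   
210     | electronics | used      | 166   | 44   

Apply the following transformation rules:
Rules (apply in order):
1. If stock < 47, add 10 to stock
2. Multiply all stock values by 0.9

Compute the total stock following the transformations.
476.1

Step 1: Apply Rule 1 - Add 10 to records with stock < 47
  - 5 records affected: 111 + (5 × 10) = 161
  - Unaffected records: 368
  - Sum after Rule 1: 529
Step 2: Apply Rule 2 - Multiply all by 0.9
  - 529 × 0.9 = 476.1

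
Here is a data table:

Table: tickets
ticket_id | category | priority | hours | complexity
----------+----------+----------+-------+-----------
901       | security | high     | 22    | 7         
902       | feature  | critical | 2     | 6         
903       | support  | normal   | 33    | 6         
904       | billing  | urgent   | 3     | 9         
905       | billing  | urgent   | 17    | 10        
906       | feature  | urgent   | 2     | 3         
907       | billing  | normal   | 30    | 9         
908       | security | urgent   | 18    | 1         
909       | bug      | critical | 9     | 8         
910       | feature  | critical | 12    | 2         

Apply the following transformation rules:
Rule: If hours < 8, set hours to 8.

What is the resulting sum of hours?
165

Step 1: 3 records have hours < 8
Step 2: These records originally summed to 7
Step 3: After setting to minimum: 3 × 8 = 24
Step 4: Unaffected records sum: 141
Step 5: Final sum = 24 + 141 = 165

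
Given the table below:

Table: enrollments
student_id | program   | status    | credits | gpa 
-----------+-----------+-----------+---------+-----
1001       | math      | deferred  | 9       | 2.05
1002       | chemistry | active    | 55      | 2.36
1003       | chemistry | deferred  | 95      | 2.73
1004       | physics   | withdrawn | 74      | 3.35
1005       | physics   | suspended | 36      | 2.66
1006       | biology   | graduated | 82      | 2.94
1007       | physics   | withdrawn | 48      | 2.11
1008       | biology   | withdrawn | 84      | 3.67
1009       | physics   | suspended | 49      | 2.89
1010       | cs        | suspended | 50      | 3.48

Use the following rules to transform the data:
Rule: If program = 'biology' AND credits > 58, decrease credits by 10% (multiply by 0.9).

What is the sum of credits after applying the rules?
565.4

Step 1: Find records where program = 'biology' AND credits > 58
Step 2: 2 records match, summing to 166
Step 3: After multiplier: 166 × 0.9 = 149.4
Step 4: Unaffected records sum: 416
Step 5: Final sum = 149.4 + 416 = 565.4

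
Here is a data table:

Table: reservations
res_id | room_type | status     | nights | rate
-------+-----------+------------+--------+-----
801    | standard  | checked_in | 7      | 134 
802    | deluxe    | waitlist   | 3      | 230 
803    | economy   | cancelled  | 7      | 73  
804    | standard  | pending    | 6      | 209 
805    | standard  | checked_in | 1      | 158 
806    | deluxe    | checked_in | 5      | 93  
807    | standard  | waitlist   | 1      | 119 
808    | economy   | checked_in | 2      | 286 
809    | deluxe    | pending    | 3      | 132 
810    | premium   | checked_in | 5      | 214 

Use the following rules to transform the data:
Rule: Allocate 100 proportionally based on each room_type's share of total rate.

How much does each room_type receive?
deluxe: 27.61, economy: 21.78, premium: 12.99, standard: 37.62

Step 1: Calculate total rate = 1648
Step 2: Calculate each room_type's proportion:
  deluxe: 455/1648 = 27.61% → 27.61
  economy: 359/1648 = 21.78% → 21.78
  premium: 214/1648 = 12.99% → 12.99
  standard: 620/1648 = 37.62% → 37.62
Step 3: Verify: sum of allocations ≈ 100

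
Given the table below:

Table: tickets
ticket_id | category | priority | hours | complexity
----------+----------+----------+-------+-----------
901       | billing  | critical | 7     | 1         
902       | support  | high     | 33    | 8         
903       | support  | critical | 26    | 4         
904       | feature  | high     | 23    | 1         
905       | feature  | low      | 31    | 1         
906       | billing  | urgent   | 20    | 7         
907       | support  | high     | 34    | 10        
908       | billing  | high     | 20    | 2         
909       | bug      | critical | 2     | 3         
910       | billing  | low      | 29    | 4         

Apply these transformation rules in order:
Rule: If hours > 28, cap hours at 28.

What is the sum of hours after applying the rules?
210

Step 1: 4 records have hours > 28
Step 2: These records originally summed to 127
Step 3: After capping: 4 × 28 = 112
Step 4: Unaffected records sum: 98
Step 5: Final sum = 112 + 98 = 210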